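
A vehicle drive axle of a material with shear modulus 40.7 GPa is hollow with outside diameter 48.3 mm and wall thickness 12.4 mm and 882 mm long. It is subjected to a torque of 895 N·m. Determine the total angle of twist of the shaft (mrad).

J = π(d_o⁴ − d_i⁴)/32 = π(0.0483⁴ − 0.0235⁴)/32 = 5.044×10^-7 m⁴.
θ = T·L/(G·J) = 895.0 × 0.882 / (40.7×10⁹ × 5.044×10^-7) = 0.03846 rad.

38.5 mrad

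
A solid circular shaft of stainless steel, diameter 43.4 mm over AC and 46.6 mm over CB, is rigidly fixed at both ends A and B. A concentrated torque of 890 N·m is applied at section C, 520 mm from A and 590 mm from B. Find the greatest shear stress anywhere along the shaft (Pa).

Compatibility: T_A·a/J_AC = T_B·b/J_CB with T_A + T_B = T₀.
J_AC = 3.48×10^-7 m⁴, J_CB = 4.63×10^-7 m⁴, so T_A = T₀·(J_AC/a)/((J_AC/a)+(J_CB/b)) = 409.9 N·m, T_B = 480.1 N·m.
τ in each portion: τ_AC = 2.55×10^7 Pa, τ_CB = 2.42×10^7 Pa; maximum is in AC.
τ_max = T_AC·r/J = 409.9·0.0217/3.48×10^-7 = 2.553×10^7 Pa.

2.55e7 Pa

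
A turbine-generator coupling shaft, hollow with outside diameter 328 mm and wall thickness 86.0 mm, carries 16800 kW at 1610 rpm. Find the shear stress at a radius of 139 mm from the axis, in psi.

ω = 2π·1610/60 = 168.6 rad/s, so T = P/ω = 16800×10³ / 168.6 = 99640 N·m.
J = π(d_o⁴ − d_i⁴)/32 = π(0.328⁴ − 0.156⁴)/32 = 1.078×10^-3 m⁴.
Shear stress varies linearly with radius: τ = T·r/J = 99640 × 0.139 / 1.078×10^-3 = 1.285×10^7 Pa.

1860 psi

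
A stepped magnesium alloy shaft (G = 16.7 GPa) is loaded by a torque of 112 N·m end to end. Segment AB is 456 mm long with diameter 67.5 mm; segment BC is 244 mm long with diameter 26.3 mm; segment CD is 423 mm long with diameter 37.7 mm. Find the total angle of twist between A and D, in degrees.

J_AB = π(0.0675)⁴/32 = 2.04×10^-6 m⁴; J_BC = π(0.0263)⁴/32 = 4.70×10^-8 m⁴; J_CD = π(0.0377)⁴/32 = 1.98×10^-7 m⁴.
θ = (T/G)·Σ L_i/J_i = (112.0/16.7×10⁹)·(0.456/2.04×10^-6 + 0.244/4.70×10^-8 + 0.423/1.98×10^-7) = 0.05064 rad.

2.90°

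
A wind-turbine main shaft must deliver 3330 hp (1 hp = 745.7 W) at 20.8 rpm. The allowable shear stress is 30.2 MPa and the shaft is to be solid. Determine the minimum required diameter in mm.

577 mm

ω = 2π·20.8/60 = 2.178 rad/s, so T = P/ω = 3330×745.7 / 2.178 = 1.140e6 N·m.
For a solid shaft τ_max = 16T/(πd³), so d = (16T/(π τ_allow))^(1/3) = (16·1.140e6/(π·3.02×10^7))^(1/3) = 0.5772 m.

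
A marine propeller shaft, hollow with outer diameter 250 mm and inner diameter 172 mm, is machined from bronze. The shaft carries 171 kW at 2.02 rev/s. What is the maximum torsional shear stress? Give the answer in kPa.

5660 kPa

ω = 2π·2.02 = 12.69 rad/s, so T = P/ω = 171×10³ / 12.69 = 13470 N·m.
J = π(d_o⁴ − d_i⁴)/32 = π(0.250⁴ − 0.172⁴)/32 = 2.976×10^-4 m⁴.
τ_max = T·r/J = 13470 × 0.125 / 2.976×10^-4 = 5.660×10^6 Pa.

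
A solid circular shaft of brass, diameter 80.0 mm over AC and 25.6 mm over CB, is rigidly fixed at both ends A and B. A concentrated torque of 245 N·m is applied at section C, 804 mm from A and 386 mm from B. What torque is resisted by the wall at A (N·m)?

240 N·m

Compatibility: T_A·a/J_AC = T_B·b/J_CB with T_A + T_B = T₀.
J_AC = 4.02×10^-6 m⁴, J_CB = 4.22×10^-8 m⁴, so T_A = T₀·(J_AC/a)/((J_AC/a)+(J_CB/b)) = 239.8 N·m, T_B = 5.237 N·m.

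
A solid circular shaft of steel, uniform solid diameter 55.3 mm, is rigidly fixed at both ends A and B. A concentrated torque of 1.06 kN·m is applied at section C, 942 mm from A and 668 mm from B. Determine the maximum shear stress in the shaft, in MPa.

With uniform GJ and both ends fixed, compatibility θ_AC = θ_CB gives T_A·a = T_B·b, together with T_A + T_B = T₀.
T_A = T₀·b/(a+b) = 1060·668/1610 = 439.8 N·m; T_B = 620.2 N·m.
τ in each portion: τ_AC = 1.32×10^7 Pa, τ_CB = 1.87×10^7 Pa; maximum is in CB.
τ_max = T_CB·r/J = 620.2·0.0276/9.18×10^-7 = 1.868×10^7 Pa.

18.7 MPa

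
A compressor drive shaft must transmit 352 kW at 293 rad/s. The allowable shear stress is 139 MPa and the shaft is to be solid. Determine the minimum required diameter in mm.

35.3 mm

ω = 293 rad/s, so T = P/ω = 352×10³ / 293.0 = 1201 N·m.
For a solid shaft τ_max = 16T/(πd³), so d = (16T/(π τ_allow))^(1/3) = (16·1201/(π·1.39×10^8))^(1/3) = 0.03531 m.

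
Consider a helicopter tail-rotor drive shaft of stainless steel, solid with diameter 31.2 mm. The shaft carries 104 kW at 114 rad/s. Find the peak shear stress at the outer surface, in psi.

22200 psi

ω = 114 rad/s, so T = P/ω = 104×10³ / 114.0 = 912.3 N·m.
J = πd⁴/32 = π(0.0312)⁴/32 = 9.303×10^-8 m⁴.
τ_max = T·r/J = 912.3 × 0.0156 / 9.303×10^-8 = 1.530×10^8 Pa.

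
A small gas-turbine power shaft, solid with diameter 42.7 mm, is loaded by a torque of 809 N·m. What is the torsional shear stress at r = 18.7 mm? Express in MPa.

J = πd⁴/32 = π(0.0427)⁴/32 = 3.264×10^-7 m⁴.
Shear stress varies linearly with radius: τ = T·r/J = 809.0 × 0.0187 / 3.264×10^-7 = 4.635×10^7 Pa.

46.4 MPa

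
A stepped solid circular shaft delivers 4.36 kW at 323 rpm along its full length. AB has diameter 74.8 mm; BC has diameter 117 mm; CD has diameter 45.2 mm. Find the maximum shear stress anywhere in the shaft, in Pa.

7.11e6 Pa

ω = 2π·323/60 = 33.82 rad/s, so T = P/ω = 4.36×10³ / 33.82 = 128.9 N·m.
Under the same torque, τ_max = 16T/(πd³) is largest where d is smallest — segment CD (d = 45.2 mm).
τ_max = 16·128.9/(π·(0.0452)³) = 7.109×10^6 Pa.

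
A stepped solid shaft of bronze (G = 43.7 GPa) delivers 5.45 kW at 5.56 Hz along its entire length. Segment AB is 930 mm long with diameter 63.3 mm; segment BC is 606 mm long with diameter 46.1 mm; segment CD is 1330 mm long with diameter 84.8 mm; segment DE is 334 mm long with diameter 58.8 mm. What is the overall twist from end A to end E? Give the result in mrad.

8.94 mrad

ω = 2π·5.56 = 34.93 rad/s, so T = P/ω = 5.45×10³ / 34.93 = 156.0 N·m.
J_AB = π(0.0633)⁴/32 = 1.58×10^-6 m⁴; J_BC = π(0.0461)⁴/32 = 4.43×10^-7 m⁴; J_CD = π(0.0848)⁴/32 = 5.08×10^-6 m⁴; J_DE = π(0.0588)⁴/32 = 1.17×10^-6 m⁴.
θ = (T/G)·Σ L_i/J_i = (156.0/43.7×10⁹)·(0.930/1.58×10^-6 + 0.606/4.43×10^-7 + 1.33/5.08×10^-6 + 0.334/1.17×10^-6) = 8.937×10^-3 rad.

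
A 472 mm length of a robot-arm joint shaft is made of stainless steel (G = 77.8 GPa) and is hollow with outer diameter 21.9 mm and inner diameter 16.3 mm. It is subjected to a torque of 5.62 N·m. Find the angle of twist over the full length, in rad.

0.00218 rad

J = π(d_o⁴ − d_i⁴)/32 = π(0.0219⁴ − 0.0163⁴)/32 = 1.565×10^-8 m⁴.
θ = T·L/(G·J) = 5.620 × 0.472 / (77.8×10⁹ × 1.565×10^-8) = 2.178×10^-3 rad.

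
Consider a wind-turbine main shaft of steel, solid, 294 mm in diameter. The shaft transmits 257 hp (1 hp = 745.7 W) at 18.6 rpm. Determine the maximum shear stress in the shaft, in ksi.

ω = 2π·18.6/60 = 1.948 rad/s, so T = P/ω = 257×745.7 / 1.948 = 98390 N·m.
J = πd⁴/32 = π(0.294)⁴/32 = 7.335×10^-4 m⁴.
τ_max = T·r/J = 98390 × 0.147 / 7.335×10^-4 = 1.972×10^7 Pa.

2.86 ksi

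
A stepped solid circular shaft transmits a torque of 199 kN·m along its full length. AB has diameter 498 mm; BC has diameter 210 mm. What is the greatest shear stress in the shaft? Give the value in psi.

15900 psi

Under the same torque, τ_max = 16T/(πd³) is largest where d is smallest — segment BC (d = 210 mm).
τ_max = 16·199000/(π·(0.210)³) = 1.094×10^8 Pa.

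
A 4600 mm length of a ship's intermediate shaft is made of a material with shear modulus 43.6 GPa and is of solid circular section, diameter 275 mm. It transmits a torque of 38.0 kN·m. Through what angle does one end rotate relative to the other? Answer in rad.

0.00714 rad

J = πd⁴/32 = π(0.275)⁴/32 = 5.615×10^-4 m⁴.
θ = T·L/(G·J) = 38000 × 4.60 / (43.6×10⁹ × 5.615×10^-4) = 7.140×10^-3 rad.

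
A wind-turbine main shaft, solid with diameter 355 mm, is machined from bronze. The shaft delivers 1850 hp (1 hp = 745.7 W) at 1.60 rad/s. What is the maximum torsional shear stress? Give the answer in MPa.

98.2 MPa

ω = 1.60 rad/s, so T = P/ω = 1850×745.7 / 1.600 = 862200 N·m.
J = πd⁴/32 = π(0.355)⁴/32 = 1.559×10^-3 m⁴.
τ_max = T·r/J = 862200 × 0.177 / 1.559×10^-3 = 9.815×10^7 Pa.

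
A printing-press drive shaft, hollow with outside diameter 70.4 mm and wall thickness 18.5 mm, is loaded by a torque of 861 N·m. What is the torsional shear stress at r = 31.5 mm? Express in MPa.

J = π(d_o⁴ − d_i⁴)/32 = π(0.0704⁴ − 0.0334⁴)/32 = 2.289×10^-6 m⁴.
Shear stress varies linearly with radius: τ = T·r/J = 861.0 × 0.0315 / 2.289×10^-6 = 1.185×10^7 Pa.

11.8 MPa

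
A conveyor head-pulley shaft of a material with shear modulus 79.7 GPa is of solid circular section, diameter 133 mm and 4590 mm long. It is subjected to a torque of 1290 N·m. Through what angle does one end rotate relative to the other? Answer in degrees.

J = πd⁴/32 = π(0.133)⁴/32 = 3.072×10^-5 m⁴.
θ = T·L/(G·J) = 1290 × 4.59 / (79.7×10⁹ × 3.072×10^-5) = 2.418×10^-3 rad.

0.139°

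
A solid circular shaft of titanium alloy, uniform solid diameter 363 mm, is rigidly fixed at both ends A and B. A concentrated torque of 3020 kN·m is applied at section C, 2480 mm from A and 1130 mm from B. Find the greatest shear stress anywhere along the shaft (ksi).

With uniform GJ and both ends fixed, compatibility θ_AC = θ_CB gives T_A·a = T_B·b, together with T_A + T_B = T₀.
T_A = T₀·b/(a+b) = 3.020e6·1130/3610 = 945300 N·m; T_B = 2.075e6 N·m.
τ in each portion: τ_AC = 1.01×10^8 Pa, τ_CB = 2.21×10^8 Pa; maximum is in CB.
τ_max = T_CB·r/J = 2.075e6·0.181/1.70×10^-3 = 2.209×10^8 Pa.

32.0 ksi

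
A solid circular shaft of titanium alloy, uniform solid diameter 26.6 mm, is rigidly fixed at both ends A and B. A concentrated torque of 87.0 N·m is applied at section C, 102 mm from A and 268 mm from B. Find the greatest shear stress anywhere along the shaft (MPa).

17.1 MPa

With uniform GJ and both ends fixed, compatibility θ_AC = θ_CB gives T_A·a = T_B·b, together with T_A + T_B = T₀.
T_A = T₀·b/(a+b) = 87.00·268/370.0 = 63.02 N·m; T_B = 23.98 N·m.
τ in each portion: τ_AC = 1.71×10^7 Pa, τ_CB = 6.49×10^6 Pa; maximum is in AC.
τ_max = T_AC·r/J = 63.02·0.0133/4.92×10^-8 = 1.705×10^7 Pa.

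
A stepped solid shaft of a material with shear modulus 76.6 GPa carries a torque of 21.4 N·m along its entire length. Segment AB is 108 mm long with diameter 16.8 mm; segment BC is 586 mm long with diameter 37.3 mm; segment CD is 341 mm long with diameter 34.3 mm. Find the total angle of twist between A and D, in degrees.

J_AB = π(0.0168)⁴/32 = 7.82×10^-9 m⁴; J_BC = π(0.0373)⁴/32 = 1.90×10^-7 m⁴; J_CD = π(0.0343)⁴/32 = 1.36×10^-7 m⁴.
θ = (T/G)·Σ L_i/J_i = (21.40/76.6×10⁹)·(0.108/7.82×10^-9 + 0.586/1.90×10^-7 + 0.341/1.36×10^-7) = 5.421×10^-3 rad.

0.311°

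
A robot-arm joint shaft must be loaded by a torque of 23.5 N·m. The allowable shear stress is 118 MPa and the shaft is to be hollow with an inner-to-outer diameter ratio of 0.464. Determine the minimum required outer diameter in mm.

For a hollow shaft with d_i/d_o = 0.464: τ_max = 16T/(π d_o³ (1−k⁴)), so d_o = [16T/(π τ_allow (1−k⁴))]^(1/3) = [16·23.50/(π·1.18×10^8·0.9536)]^(1/3) = 0.01021 m.

10.2 mm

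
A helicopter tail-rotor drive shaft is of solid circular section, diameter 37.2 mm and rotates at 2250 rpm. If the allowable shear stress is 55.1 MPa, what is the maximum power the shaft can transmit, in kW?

J = πd⁴/32 = π(0.0372)⁴/32 = 1.880×10^-7 m⁴.
T_max = τ_allow·J/r = 5.51×10^7 × 1.880×10^-7 / 0.0186 = 556.9 N·m.
ω = 2π·2250/60 = 235.6 rad/s, so P_max = T_max·ω = 1.312×10^5 W.

131 kW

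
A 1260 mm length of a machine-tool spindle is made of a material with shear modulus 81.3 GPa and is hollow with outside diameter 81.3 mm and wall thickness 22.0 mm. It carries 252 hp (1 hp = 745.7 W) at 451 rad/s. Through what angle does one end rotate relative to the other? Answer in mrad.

ω = 451 rad/s, so T = P/ω = 252×745.7 / 451.0 = 416.7 N·m.
J = π(d_o⁴ − d_i⁴)/32 = π(0.0813⁴ − 0.0373⁴)/32 = 4.099×10^-6 m⁴.
θ = T·L/(G·J) = 416.7 × 1.26 / (81.3×10⁹ × 4.099×10^-6) = 1.575×10^-3 rad.

1.58 mrad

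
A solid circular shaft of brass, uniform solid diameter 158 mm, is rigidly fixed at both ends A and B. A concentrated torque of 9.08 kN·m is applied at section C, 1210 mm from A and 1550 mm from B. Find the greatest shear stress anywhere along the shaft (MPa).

6.58 MPa

With uniform GJ and both ends fixed, compatibility θ_AC = θ_CB gives T_A·a = T_B·b, together with T_A + T_B = T₀.
T_A = T₀·b/(a+b) = 9080·1550/2760 = 5099 N·m; T_B = 3981 N·m.
τ in each portion: τ_AC = 6.58×10^6 Pa, τ_CB = 5.14×10^6 Pa; maximum is in AC.
τ_max = T_AC·r/J = 5099·0.0790/6.12×10^-5 = 6.584×10^6 Pa.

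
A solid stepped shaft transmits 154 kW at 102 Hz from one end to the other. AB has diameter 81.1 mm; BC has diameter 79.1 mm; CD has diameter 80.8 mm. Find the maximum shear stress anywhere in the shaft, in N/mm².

ω = 2π·102 = 640.9 rad/s, so T = P/ω = 154×10³ / 640.9 = 240.3 N·m.
Under the same torque, τ_max = 16T/(πd³) is largest where d is smallest — segment BC (d = 79.1 mm).
τ_max = 16·240.3/(π·(0.0791)³) = 2.473×10^6 Pa.

2.47 N/mm²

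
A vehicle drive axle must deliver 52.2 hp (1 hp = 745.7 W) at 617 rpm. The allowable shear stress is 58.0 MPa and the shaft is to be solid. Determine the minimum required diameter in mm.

ω = 2π·617/60 = 64.61 rad/s, so T = P/ω = 52.2×745.7 / 64.61 = 602.4 N·m.
For a solid shaft τ_max = 16T/(πd³), so d = (16T/(π τ_allow))^(1/3) = (16·602.4/(π·5.80×10^7))^(1/3) = 0.03754 m.

37.5 mm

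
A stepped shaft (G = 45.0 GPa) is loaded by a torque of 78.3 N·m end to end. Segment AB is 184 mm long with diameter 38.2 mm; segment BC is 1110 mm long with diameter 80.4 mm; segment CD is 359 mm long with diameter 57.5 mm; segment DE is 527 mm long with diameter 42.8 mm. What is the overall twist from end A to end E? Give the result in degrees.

J_AB = π(0.0382)⁴/32 = 2.09×10^-7 m⁴; J_BC = π(0.0804)⁴/32 = 4.10×10^-6 m⁴; J_CD = π(0.0575)⁴/32 = 1.07×10^-6 m⁴; J_DE = π(0.0428)⁴/32 = 3.29×10^-7 m⁴.
θ = (T/G)·Σ L_i/J_i = (78.30/45.0×10⁹)·(0.184/2.09×10^-7 + 1.11/4.10×10^-6 + 0.359/1.07×10^-6 + 0.527/3.29×10^-7) = 5.368×10^-3 rad.

0.308°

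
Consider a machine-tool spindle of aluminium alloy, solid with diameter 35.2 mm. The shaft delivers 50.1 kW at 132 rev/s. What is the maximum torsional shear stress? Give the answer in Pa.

7.05e6 Pa

ω = 2π·132 = 829.4 rad/s, so T = P/ω = 50.1×10³ / 829.4 = 60.41 N·m.
J = πd⁴/32 = π(0.0352)⁴/32 = 1.507×10^-7 m⁴.
τ_max = T·r/J = 60.41 × 0.0176 / 1.507×10^-7 = 7.054×10^6 Pa.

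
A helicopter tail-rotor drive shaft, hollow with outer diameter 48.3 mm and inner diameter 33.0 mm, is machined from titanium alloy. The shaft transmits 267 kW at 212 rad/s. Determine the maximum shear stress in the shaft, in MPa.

ω = 212 rad/s, so T = P/ω = 267×10³ / 212.0 = 1259 N·m.
J = π(d_o⁴ − d_i⁴)/32 = π(0.0483⁴ − 0.0330⁴)/32 = 4.179×10^-7 m⁴.
τ_max = T·r/J = 1259 × 0.0241 / 4.179×10^-7 = 7.279×10^7 Pa.

72.8 MPa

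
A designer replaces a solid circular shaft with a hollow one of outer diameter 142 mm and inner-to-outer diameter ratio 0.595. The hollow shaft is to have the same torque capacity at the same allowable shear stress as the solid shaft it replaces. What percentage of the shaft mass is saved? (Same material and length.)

29.4 %

Equal τ_max and T ⇒ the solid shaft needs d_s³ = d_o³(1−k⁴), so d_s = 142·(1−0.595⁴)^(1/3) = 135.8 mm.
Area ratio A_h/A_s = d_o²(1−k²)/d_s² = (1−k²)/(1−k⁴)^(2/3) = 0.7063.
Mass saving = 1 − 0.7063 = 29.4 %.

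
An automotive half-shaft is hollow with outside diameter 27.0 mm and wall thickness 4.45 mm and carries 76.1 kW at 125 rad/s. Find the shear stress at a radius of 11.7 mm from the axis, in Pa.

ω = 125 rad/s, so T = P/ω = 76.1×10³ / 125.0 = 608.8 N·m.
J = π(d_o⁴ − d_i⁴)/32 = π(0.0270⁴ − 0.0181⁴)/32 = 4.164×10^-8 m⁴.
Shear stress varies linearly with radius: τ = T·r/J = 608.8 × 0.0117 / 4.164×10^-8 = 1.711×10^8 Pa.

1.71e8 Pa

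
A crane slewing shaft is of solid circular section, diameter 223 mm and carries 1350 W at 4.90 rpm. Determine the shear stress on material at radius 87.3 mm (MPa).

0.946 MPa

ω = 2π·4.90/60 = 0.5131 rad/s, so T = P/ω = 1350 / 0.5131 = 2631 N·m.
J = πd⁴/32 = π(0.223)⁴/32 = 2.428×10^-4 m⁴.
Shear stress varies linearly with radius: τ = T·r/J = 2631 × 0.0873 / 2.428×10^-4 = 9.460×10^5 Pa.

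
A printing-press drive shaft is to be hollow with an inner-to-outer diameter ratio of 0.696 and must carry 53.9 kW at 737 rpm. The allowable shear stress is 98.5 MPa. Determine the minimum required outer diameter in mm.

36.1 mm

ω = 2π·737/60 = 77.18 rad/s, so T = P/ω = 53.9×10³ / 77.18 = 698.4 N·m.
For a hollow shaft with d_i/d_o = 0.696: τ_max = 16T/(π d_o³ (1−k⁴)), so d_o = [16T/(π τ_allow (1−k⁴))]^(1/3) = [16·698.4/(π·9.85×10^7·0.7653)]^(1/3) = 0.03613 m.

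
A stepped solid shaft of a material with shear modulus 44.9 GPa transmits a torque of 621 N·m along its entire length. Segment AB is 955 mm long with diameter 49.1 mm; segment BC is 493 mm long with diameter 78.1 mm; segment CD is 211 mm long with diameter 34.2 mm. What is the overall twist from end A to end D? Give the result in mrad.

J_AB = π(0.0491)⁴/32 = 5.71×10^-7 m⁴; J_BC = π(0.0781)⁴/32 = 3.65×10^-6 m⁴; J_CD = π(0.0342)⁴/32 = 1.34×10^-7 m⁴.
θ = (T/G)·Σ L_i/J_i = (621.0/44.9×10⁹)·(0.955/5.71×10^-7 + 0.493/3.65×10^-6 + 0.211/1.34×10^-7) = 0.04674 rad.

46.7 mrad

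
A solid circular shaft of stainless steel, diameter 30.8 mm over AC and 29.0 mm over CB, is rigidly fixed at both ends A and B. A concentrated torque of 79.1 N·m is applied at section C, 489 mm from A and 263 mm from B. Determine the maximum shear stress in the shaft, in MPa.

9.81 MPa

Compatibility: T_A·a/J_AC = T_B·b/J_CB with T_A + T_B = T₀.
J_AC = 8.83×10^-8 m⁴, J_CB = 6.94×10^-8 m⁴, so T_A = T₀·(J_AC/a)/((J_AC/a)+(J_CB/b)) = 32.14 N·m, T_B = 46.96 N·m.
τ in each portion: τ_AC = 5.60×10^6 Pa, τ_CB = 9.81×10^6 Pa; maximum is in CB.
τ_max = T_CB·r/J = 46.96·0.0145/6.94×10^-8 = 9.807×10^6 Pa.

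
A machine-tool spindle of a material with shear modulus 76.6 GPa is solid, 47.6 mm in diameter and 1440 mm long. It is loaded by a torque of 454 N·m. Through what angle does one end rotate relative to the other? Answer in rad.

J = πd⁴/32 = π(0.0476)⁴/32 = 5.040×10^-7 m⁴.
θ = T·L/(G·J) = 454.0 × 1.44 / (76.6×10⁹ × 5.040×10^-7) = 0.01693 rad.

0.0169 rad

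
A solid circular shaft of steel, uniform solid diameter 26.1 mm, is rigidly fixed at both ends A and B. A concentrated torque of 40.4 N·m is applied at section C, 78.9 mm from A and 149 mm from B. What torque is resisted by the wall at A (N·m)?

26.4 N·m

With uniform GJ and both ends fixed, compatibility θ_AC = θ_CB gives T_A·a = T_B·b, together with T_A + T_B = T₀.
T_A = T₀·b/(a+b) = 40.40·149/227.9 = 26.41 N·m; T_B = 13.99 N·m.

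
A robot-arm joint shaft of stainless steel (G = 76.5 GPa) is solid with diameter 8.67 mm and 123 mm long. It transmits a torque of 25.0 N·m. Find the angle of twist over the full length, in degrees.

J = πd⁴/32 = π(0.00867)⁴/32 = 5.547×10^-10 m⁴.
θ = T·L/(G·J) = 25.00 × 0.123 / (76.5×10⁹ × 5.547×10^-10) = 0.07246 rad.

4.15°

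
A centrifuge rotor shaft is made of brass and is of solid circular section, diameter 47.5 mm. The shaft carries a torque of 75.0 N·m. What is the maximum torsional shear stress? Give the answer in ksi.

J = πd⁴/32 = π(0.0475)⁴/32 = 4.998×10^-7 m⁴.
τ_max = T·r/J = 75.00 × 0.0238 / 4.998×10^-7 = 3.564×10^6 Pa.

0.517 ksi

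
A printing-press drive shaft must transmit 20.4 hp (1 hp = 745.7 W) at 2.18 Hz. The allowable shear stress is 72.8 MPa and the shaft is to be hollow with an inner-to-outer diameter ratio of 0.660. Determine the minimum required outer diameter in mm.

ω = 2π·2.18 = 13.70 rad/s, so T = P/ω = 20.4×745.7 / 13.70 = 1111 N·m.
For a hollow shaft with d_i/d_o = 0.660: τ_max = 16T/(π d_o³ (1−k⁴)), so d_o = [16T/(π τ_allow (1−k⁴))]^(1/3) = [16·1111/(π·7.28×10^7·0.8103)]^(1/3) = 0.04577 m.

45.8 mm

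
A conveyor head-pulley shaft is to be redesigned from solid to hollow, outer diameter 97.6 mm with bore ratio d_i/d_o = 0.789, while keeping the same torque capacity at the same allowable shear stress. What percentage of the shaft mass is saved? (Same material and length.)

Equal τ_max and T ⇒ the solid shaft needs d_s³ = d_o³(1−k⁴), so d_s = 97.6·(1−0.789⁴)^(1/3) = 82.89 mm.
Area ratio A_h/A_s = d_o²(1−k²)/d_s² = (1−k²)/(1−k⁴)^(2/3) = 0.5234.
Mass saving = 1 − 0.5234 = 47.7 %.

47.7 %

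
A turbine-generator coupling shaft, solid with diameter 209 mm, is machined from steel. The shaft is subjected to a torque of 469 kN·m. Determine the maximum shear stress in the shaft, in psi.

J = πd⁴/32 = π(0.209)⁴/32 = 1.873×10^-4 m⁴.
τ_max = T·r/J = 469000 × 0.104 / 1.873×10^-4 = 2.616×10^8 Pa.

37900 psi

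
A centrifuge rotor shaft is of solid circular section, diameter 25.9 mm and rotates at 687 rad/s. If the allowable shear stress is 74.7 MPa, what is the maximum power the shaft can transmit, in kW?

J = πd⁴/32 = π(0.0259)⁴/32 = 4.418×10^-8 m⁴.
T_max = τ_allow·J/r = 7.47×10^7 × 4.418×10^-8 / 0.0129 = 254.8 N·m.
ω = 687 rad/s, so P_max = T_max·ω = 1.751×10^5 W.

175 kW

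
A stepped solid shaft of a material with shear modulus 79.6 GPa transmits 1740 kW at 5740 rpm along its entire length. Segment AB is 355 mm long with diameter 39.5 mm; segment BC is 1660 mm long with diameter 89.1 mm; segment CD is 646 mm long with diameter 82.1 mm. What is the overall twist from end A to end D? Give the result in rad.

ω = 2π·5740/60 = 601.1 rad/s, so T = P/ω = 1740×10³ / 601.1 = 2895 N·m.
J_AB = π(0.0395)⁴/32 = 2.39×10^-7 m⁴; J_BC = π(0.0891)⁴/32 = 6.19×10^-6 m⁴; J_CD = π(0.0821)⁴/32 = 4.46×10^-6 m⁴.
θ = (T/G)·Σ L_i/J_i = (2895/79.6×10⁹)·(0.355/2.39×10^-7 + 1.66/6.19×10^-6 + 0.646/4.46×10^-6) = 0.06904 rad.

0.0690 rad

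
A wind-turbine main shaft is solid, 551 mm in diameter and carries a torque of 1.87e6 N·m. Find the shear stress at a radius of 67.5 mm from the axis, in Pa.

1.39e7 Pa

J = πd⁴/32 = π(0.551)⁴/32 = 9.049×10^-3 m⁴.
Shear stress varies linearly with radius: τ = T·r/J = 1.870e6 × 0.0675 / 9.049×10^-3 = 1.395×10^7 Pa.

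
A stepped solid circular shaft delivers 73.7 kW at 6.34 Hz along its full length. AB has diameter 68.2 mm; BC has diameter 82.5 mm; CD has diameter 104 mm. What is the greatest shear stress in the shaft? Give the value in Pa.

ω = 2π·6.34 = 39.84 rad/s, so T = P/ω = 73.7×10³ / 39.84 = 1850 N·m.
Under the same torque, τ_max = 16T/(πd³) is largest where d is smallest — segment AB (d = 68.2 mm).
τ_max = 16·1850/(π·(0.0682)³) = 2.970×10^7 Pa.

2.97e7 Pa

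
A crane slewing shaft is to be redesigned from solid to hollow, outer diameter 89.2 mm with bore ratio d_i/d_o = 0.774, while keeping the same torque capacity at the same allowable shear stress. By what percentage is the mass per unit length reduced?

Equal τ_max and T ⇒ the solid shaft needs d_s³ = d_o³(1−k⁴), so d_s = 89.2·(1−0.774⁴)^(1/3) = 76.91 mm.
Area ratio A_h/A_s = d_o²(1−k²)/d_s² = (1−k²)/(1−k⁴)^(2/3) = 0.5392.
Mass saving = 1 − 0.5392 = 46.1 %.

46.1 %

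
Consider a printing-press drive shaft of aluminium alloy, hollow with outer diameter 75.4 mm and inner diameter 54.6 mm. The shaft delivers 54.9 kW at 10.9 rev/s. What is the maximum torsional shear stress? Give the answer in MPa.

ω = 2π·10.9 = 68.49 rad/s, so T = P/ω = 54.9×10³ / 68.49 = 801.6 N·m.
J = π(d_o⁴ − d_i⁴)/32 = π(0.0754⁴ − 0.0546⁴)/32 = 2.301×10^-6 m⁴.
τ_max = T·r/J = 801.6 × 0.0377 / 2.301×10^-6 = 1.314×10^7 Pa.

13.1 MPa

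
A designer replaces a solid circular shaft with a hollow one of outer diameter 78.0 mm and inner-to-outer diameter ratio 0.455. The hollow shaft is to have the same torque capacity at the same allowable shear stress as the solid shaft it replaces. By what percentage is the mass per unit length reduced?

Equal τ_max and T ⇒ the solid shaft needs d_s³ = d_o³(1−k⁴), so d_s = 78.0·(1−0.455⁴)^(1/3) = 76.87 mm.
Area ratio A_h/A_s = d_o²(1−k²)/d_s² = (1−k²)/(1−k⁴)^(2/3) = 0.8165.
Mass saving = 1 − 0.8165 = 18.4 %.

18.4 %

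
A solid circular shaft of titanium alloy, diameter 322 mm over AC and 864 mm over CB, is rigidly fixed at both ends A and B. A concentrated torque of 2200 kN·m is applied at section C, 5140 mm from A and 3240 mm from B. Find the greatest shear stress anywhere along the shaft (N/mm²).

Compatibility: T_A·a/J_AC = T_B·b/J_CB with T_A + T_B = T₀.
J_AC = 1.06×10^-3 m⁴, J_CB = 0.0547 m⁴, so T_A = T₀·(J_AC/a)/((J_AC/a)+(J_CB/b)) = 26430 N·m, T_B = 2.174e6 N·m.
τ in each portion: τ_AC = 4.03×10^6 Pa, τ_CB = 1.72×10^7 Pa; maximum is in CB.
τ_max = T_CB·r/J = 2.174e6·0.432/0.0547 = 1.716×10^7 Pa.

17.2 N/mm²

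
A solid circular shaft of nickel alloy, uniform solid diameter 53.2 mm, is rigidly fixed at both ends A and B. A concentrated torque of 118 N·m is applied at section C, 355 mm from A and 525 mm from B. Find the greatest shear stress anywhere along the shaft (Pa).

2.38e6 Pa

With uniform GJ and both ends fixed, compatibility θ_AC = θ_CB gives T_A·a = T_B·b, together with T_A + T_B = T₀.
T_A = T₀·b/(a+b) = 118.0·525/880.0 = 70.40 N·m; T_B = 47.60 N·m.
τ in each portion: τ_AC = 2.38×10^6 Pa, τ_CB = 1.61×10^6 Pa; maximum is in AC.
τ_max = T_AC·r/J = 70.40·0.0266/7.86×10^-7 = 2.381×10^6 Pa.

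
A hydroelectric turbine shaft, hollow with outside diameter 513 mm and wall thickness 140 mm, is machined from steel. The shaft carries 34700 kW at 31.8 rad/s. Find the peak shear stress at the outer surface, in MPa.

43.0 MPa

ω = 31.8 rad/s, so T = P/ω = 34700×10³ / 31.80 = 1.091e6 N·m.
J = π(d_o⁴ − d_i⁴)/32 = π(0.513⁴ − 0.233⁴)/32 = 6.510×10^-3 m⁴.
τ_max = T·r/J = 1.091e6 × 0.257 / 6.510×10^-3 = 4.299×10^7 Pa.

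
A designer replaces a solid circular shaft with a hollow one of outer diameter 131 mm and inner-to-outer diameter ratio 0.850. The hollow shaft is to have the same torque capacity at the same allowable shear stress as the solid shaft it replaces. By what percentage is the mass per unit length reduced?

Equal τ_max and T ⇒ the solid shaft needs d_s³ = d_o³(1−k⁴), so d_s = 131·(1−0.850⁴)^(1/3) = 102.4 mm.
Area ratio A_h/A_s = d_o²(1−k²)/d_s² = (1−k²)/(1−k⁴)^(2/3) = 0.4539.
Mass saving = 1 − 0.4539 = 54.6 %.

54.6 %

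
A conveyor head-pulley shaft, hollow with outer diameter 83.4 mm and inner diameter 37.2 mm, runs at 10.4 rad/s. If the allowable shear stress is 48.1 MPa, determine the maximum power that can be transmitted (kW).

54.7 kW

J = π(d_o⁴ − d_i⁴)/32 = π(0.0834⁴ − 0.0372⁴)/32 = 4.562×10^-6 m⁴.
T_max = τ_allow·J/r = 4.81×10^7 × 4.562×10^-6 / 0.0417 = 5262 N·m.
ω = 10.4 rad/s, so P_max = T_max·ω = 5.472×10^4 W.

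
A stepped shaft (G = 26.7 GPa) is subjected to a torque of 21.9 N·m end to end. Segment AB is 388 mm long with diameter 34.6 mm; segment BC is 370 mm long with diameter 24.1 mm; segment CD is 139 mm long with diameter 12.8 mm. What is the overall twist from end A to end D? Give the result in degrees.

J_AB = π(0.0346)⁴/32 = 1.41×10^-7 m⁴; J_BC = π(0.0241)⁴/32 = 3.31×10^-8 m⁴; J_CD = π(0.0128)⁴/32 = 2.64×10^-9 m⁴.
θ = (T/G)·Σ L_i/J_i = (21.90/26.7×10⁹)·(0.388/1.41×10^-7 + 0.370/3.31×10^-8 + 0.139/2.64×10^-9) = 0.05469 rad.

3.13°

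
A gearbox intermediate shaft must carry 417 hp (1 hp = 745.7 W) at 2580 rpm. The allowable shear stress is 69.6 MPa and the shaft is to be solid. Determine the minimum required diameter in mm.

43.8 mm

ω = 2π·2580/60 = 270.2 rad/s, so T = P/ω = 417×745.7 / 270.2 = 1151 N·m.
For a solid shaft τ_max = 16T/(πd³), so d = (16T/(π τ_allow))^(1/3) = (16·1151/(π·6.96×10^7))^(1/3) = 0.04383 m.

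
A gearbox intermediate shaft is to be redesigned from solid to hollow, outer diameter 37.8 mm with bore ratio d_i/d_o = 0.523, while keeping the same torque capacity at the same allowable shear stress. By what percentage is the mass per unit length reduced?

Equal τ_max and T ⇒ the solid shaft needs d_s³ = d_o³(1−k⁴), so d_s = 37.8·(1−0.523⁴)^(1/3) = 36.83 mm.
Area ratio A_h/A_s = d_o²(1−k²)/d_s² = (1−k²)/(1−k⁴)^(2/3) = 0.7651.
Mass saving = 1 − 0.7651 = 23.5 %.

23.5 %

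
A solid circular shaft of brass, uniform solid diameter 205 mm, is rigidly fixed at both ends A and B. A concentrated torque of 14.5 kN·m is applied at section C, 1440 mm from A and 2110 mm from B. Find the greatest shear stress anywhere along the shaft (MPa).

With uniform GJ and both ends fixed, compatibility θ_AC = θ_CB gives T_A·a = T_B·b, together with T_A + T_B = T₀.
T_A = T₀·b/(a+b) = 14500·2110/3550 = 8618 N·m; T_B = 5882 N·m.
τ in each portion: τ_AC = 5.09×10^6 Pa, τ_CB = 3.48×10^6 Pa; maximum is in AC.
τ_max = T_AC·r/J = 8618·0.102/1.73×10^-4 = 5.095×10^6 Pa.

5.09 MPa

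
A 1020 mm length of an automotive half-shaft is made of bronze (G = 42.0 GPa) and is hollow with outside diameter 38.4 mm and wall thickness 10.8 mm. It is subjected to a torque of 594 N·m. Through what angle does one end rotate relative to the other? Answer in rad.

0.0701 rad

J = π(d_o⁴ − d_i⁴)/32 = π(0.0384⁴ − 0.0168⁴)/32 = 2.056×10^-7 m⁴.
θ = T·L/(G·J) = 594.0 × 1.02 / (42.0×10⁹ × 2.056×10^-7) = 0.07015 rad.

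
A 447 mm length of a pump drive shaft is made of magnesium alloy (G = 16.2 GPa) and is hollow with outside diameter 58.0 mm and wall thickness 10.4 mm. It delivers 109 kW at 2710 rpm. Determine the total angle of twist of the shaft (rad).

0.0115 rad

ω = 2π·2710/60 = 283.8 rad/s, so T = P/ω = 109×10³ / 283.8 = 384.1 N·m.
J = π(d_o⁴ − d_i⁴)/32 = π(0.0580⁴ − 0.0372⁴)/32 = 9.230×10^-7 m⁴.
θ = T·L/(G·J) = 384.1 × 0.447 / (16.2×10⁹ × 9.230×10^-7) = 0.01148 rad.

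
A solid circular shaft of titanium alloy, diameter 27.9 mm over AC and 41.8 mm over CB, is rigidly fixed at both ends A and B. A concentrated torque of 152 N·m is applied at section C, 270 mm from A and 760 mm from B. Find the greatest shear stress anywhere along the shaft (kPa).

Compatibility: T_A·a/J_AC = T_B·b/J_CB with T_A + T_B = T₀.
J_AC = 5.95×10^-8 m⁴, J_CB = 3.00×10^-7 m⁴, so T_A = T₀·(J_AC/a)/((J_AC/a)+(J_CB/b)) = 54.48 N·m, T_B = 97.52 N·m.
τ in each portion: τ_AC = 1.28×10^7 Pa, τ_CB = 6.80×10^6 Pa; maximum is in AC.
τ_max = T_AC·r/J = 54.48·0.0139/5.95×10^-8 = 1.278×10^7 Pa.

12800 kPa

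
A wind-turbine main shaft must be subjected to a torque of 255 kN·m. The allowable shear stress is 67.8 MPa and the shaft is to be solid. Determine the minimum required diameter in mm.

For a solid shaft τ_max = 16T/(πd³), so d = (16T/(π τ_allow))^(1/3) = (16·255000/(π·6.78×10^7))^(1/3) = 0.2676 m.

268 mm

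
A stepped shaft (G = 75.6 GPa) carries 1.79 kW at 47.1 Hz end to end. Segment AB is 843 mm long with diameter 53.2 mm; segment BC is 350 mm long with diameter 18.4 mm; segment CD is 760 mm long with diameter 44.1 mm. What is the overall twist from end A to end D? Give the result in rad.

0.00274 rad

ω = 2π·47.1 = 295.9 rad/s, so T = P/ω = 1.79×10³ / 295.9 = 6.049 N·m.
J_AB = π(0.0532)⁴/32 = 7.86×10^-7 m⁴; J_BC = π(0.0184)⁴/32 = 1.13×10^-8 m⁴; J_CD = π(0.0441)⁴/32 = 3.71×10^-7 m⁴.
θ = (T/G)·Σ L_i/J_i = (6.049/75.6×10⁹)·(0.843/7.86×10^-7 + 0.350/1.13×10^-8 + 0.760/3.71×10^-7) = 2.738×10^-3 rad.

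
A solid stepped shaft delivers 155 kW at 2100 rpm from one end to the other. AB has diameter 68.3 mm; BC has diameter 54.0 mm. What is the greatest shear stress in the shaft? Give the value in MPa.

22.8 MPa

ω = 2π·2100/60 = 219.9 rad/s, so T = P/ω = 155×10³ / 219.9 = 704.8 N·m.
Under the same torque, τ_max = 16T/(πd³) is largest where d is smallest — segment BC (d = 54.0 mm).
τ_max = 16·704.8/(π·(0.0540)³) = 2.280×10^7 Pa.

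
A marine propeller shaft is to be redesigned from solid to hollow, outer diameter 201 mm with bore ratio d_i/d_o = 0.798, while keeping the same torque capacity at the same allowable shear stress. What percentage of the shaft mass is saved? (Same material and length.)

Equal τ_max and T ⇒ the solid shaft needs d_s³ = d_o³(1−k⁴), so d_s = 201·(1−0.798⁴)^(1/3) = 169.0 mm.
Area ratio A_h/A_s = d_o²(1−k²)/d_s² = (1−k²)/(1−k⁴)^(2/3) = 0.5137.
Mass saving = 1 − 0.5137 = 48.6 %.

48.6 %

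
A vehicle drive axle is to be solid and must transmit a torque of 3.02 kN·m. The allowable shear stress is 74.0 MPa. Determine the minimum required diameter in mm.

For a solid shaft τ_max = 16T/(πd³), so d = (16T/(π τ_allow))^(1/3) = (16·3020/(π·7.40×10^7))^(1/3) = 0.05924 m.

59.2 mm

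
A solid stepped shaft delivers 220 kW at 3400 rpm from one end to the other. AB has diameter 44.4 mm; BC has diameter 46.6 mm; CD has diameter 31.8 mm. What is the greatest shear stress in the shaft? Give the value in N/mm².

97.9 N/mm²

ω = 2π·3400/60 = 356.0 rad/s, so T = P/ω = 220×10³ / 356.0 = 617.9 N·m.
Under the same torque, τ_max = 16T/(πd³) is largest where d is smallest — segment CD (d = 31.8 mm).
τ_max = 16·617.9/(π·(0.0318)³) = 9.786×10^7 Pa.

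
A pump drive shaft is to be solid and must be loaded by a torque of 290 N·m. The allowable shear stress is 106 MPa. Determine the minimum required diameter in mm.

24.1 mm

For a solid shaft τ_max = 16T/(πd³), so d = (16T/(π τ_allow))^(1/3) = (16·290.0/(π·1.06×10^8))^(1/3) = 0.02406 m.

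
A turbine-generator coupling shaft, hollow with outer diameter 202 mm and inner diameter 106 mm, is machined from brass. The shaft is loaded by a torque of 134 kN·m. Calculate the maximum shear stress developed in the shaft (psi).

J = π(d_o⁴ − d_i⁴)/32 = π(0.202⁴ − 0.106⁴)/32 = 1.511×10^-4 m⁴.
τ_max = T·r/J = 134000 × 0.101 / 1.511×10^-4 = 8.959×10^7 Pa.

13000 psi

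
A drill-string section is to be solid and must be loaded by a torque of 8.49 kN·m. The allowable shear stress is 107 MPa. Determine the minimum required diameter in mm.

For a solid shaft τ_max = 16T/(πd³), so d = (16T/(π τ_allow))^(1/3) = (16·8490/(π·1.07×10^8))^(1/3) = 0.07393 m.

73.9 mm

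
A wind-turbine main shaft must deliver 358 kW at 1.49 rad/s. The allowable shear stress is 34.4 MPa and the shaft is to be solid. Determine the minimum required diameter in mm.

329 mm

ω = 1.49 rad/s, so T = P/ω = 358×10³ / 1.490 = 240300 N·m.
For a solid shaft τ_max = 16T/(πd³), so d = (16T/(π τ_allow))^(1/3) = (16·240300/(π·3.44×10^7))^(1/3) = 0.3289 m.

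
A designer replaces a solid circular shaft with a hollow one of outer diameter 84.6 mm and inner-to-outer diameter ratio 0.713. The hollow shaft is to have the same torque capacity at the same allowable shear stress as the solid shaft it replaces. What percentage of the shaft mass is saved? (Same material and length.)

Equal τ_max and T ⇒ the solid shaft needs d_s³ = d_o³(1−k⁴), so d_s = 84.6·(1−0.713⁴)^(1/3) = 76.57 mm.
Area ratio A_h/A_s = d_o²(1−k²)/d_s² = (1−k²)/(1−k⁴)^(2/3) = 0.6001.
Mass saving = 1 − 0.6001 = 40.0 %.

40.0 %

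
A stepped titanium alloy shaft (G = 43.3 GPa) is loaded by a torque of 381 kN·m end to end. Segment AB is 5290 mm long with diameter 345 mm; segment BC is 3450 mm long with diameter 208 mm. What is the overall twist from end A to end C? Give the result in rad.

J_AB = π(0.345)⁴/32 = 1.39×10^-3 m⁴; J_BC = π(0.208)⁴/32 = 1.84×10^-4 m⁴.
θ = (T/G)·Σ L_i/J_i = (381000/43.3×10⁹)·(5.29/1.39×10^-3 + 3.45/1.84×10^-4) = 0.1987 rad.

0.199 rad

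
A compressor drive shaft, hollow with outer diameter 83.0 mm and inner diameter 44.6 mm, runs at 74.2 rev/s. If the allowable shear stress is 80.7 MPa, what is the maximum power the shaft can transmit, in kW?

J = π(d_o⁴ − d_i⁴)/32 = π(0.0830⁴ − 0.0446⁴)/32 = 4.271×10^-6 m⁴.
T_max = τ_allow·J/r = 8.07×10^7 × 4.271×10^-6 / 0.0415 = 8305 N·m.
ω = 2π·74.2 = 466.2 rad/s, so P_max = T_max·ω = 3.872×10^6 W.

3870 kW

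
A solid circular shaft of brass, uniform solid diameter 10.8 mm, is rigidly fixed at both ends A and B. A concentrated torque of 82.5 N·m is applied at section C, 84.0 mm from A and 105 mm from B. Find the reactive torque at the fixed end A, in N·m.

45.8 N·m

With uniform GJ and both ends fixed, compatibility θ_AC = θ_CB gives T_A·a = T_B·b, together with T_A + T_B = T₀.
T_A = T₀·b/(a+b) = 82.50·105/189.0 = 45.83 N·m; T_B = 36.67 N·m.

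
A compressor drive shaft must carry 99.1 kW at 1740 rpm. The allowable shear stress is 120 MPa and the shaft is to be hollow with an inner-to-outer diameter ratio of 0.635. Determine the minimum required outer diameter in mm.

30.2 mm

ω = 2π·1740/60 = 182.2 rad/s, so T = P/ω = 99.1×10³ / 182.2 = 543.9 N·m.
For a hollow shaft with d_i/d_o = 0.635: τ_max = 16T/(π d_o³ (1−k⁴)), so d_o = [16T/(π τ_allow (1−k⁴))]^(1/3) = [16·543.9/(π·1.20×10^8·0.8374)]^(1/3) = 0.03021 m.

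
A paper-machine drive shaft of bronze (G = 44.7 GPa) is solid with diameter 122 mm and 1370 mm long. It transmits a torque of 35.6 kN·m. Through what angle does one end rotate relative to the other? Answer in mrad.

50.2 mrad

J = πd⁴/32 = π(0.122)⁴/32 = 2.175×10^-5 m⁴.
θ = T·L/(G·J) = 35600 × 1.37 / (44.7×10⁹ × 2.175×10^-5) = 0.05017 rad.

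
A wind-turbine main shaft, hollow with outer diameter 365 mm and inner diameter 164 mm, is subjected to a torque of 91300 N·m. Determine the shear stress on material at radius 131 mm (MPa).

J = π(d_o⁴ − d_i⁴)/32 = π(0.365⁴ − 0.164⁴)/32 = 1.671×10^-3 m⁴.
Shear stress varies linearly with radius: τ = T·r/J = 91300 × 0.131 / 1.671×10^-3 = 7.156×10^6 Pa.

7.16 MPa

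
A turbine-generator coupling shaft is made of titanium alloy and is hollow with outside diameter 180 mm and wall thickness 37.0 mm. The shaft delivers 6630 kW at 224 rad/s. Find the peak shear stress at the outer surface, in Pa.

ω = 224 rad/s, so T = P/ω = 6630×10³ / 224.0 = 29600 N·m.
J = π(d_o⁴ − d_i⁴)/32 = π(0.180⁴ − 0.106⁴)/32 = 9.067×10^-5 m⁴.
τ_max = T·r/J = 29600 × 0.0900 / 9.067×10^-5 = 2.938×10^7 Pa.

2.94e7 Pa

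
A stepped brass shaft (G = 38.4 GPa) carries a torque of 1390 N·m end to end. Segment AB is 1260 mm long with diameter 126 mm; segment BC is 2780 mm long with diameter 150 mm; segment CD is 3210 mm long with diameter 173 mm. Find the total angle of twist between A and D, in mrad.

5.19 mrad

J_AB = π(0.126)⁴/32 = 2.47×10^-5 m⁴; J_BC = π(0.150)⁴/32 = 4.97×10^-5 m⁴; J_CD = π(0.173)⁴/32 = 8.79×10^-5 m⁴.
θ = (T/G)·Σ L_i/J_i = (1390/38.4×10⁹)·(1.26/2.47×10^-5 + 2.78/4.97×10^-5 + 3.21/8.79×10^-5) = 5.189×10^-3 rad.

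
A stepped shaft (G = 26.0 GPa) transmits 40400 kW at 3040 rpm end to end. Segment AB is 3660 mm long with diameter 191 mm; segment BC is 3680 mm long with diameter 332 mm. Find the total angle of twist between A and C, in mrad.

ω = 2π·3040/60 = 318.3 rad/s, so T = P/ω = 40400×10³ / 318.3 = 126900 N·m.
J_AB = π(0.191)⁴/32 = 1.31×10^-4 m⁴; J_BC = π(0.332)⁴/32 = 1.19×10^-3 m⁴.
θ = (T/G)·Σ L_i/J_i = (126900/26.0×10⁹)·(3.66/1.31×10^-4 + 3.68/1.19×10^-3) = 0.1518 rad.

152 mrad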